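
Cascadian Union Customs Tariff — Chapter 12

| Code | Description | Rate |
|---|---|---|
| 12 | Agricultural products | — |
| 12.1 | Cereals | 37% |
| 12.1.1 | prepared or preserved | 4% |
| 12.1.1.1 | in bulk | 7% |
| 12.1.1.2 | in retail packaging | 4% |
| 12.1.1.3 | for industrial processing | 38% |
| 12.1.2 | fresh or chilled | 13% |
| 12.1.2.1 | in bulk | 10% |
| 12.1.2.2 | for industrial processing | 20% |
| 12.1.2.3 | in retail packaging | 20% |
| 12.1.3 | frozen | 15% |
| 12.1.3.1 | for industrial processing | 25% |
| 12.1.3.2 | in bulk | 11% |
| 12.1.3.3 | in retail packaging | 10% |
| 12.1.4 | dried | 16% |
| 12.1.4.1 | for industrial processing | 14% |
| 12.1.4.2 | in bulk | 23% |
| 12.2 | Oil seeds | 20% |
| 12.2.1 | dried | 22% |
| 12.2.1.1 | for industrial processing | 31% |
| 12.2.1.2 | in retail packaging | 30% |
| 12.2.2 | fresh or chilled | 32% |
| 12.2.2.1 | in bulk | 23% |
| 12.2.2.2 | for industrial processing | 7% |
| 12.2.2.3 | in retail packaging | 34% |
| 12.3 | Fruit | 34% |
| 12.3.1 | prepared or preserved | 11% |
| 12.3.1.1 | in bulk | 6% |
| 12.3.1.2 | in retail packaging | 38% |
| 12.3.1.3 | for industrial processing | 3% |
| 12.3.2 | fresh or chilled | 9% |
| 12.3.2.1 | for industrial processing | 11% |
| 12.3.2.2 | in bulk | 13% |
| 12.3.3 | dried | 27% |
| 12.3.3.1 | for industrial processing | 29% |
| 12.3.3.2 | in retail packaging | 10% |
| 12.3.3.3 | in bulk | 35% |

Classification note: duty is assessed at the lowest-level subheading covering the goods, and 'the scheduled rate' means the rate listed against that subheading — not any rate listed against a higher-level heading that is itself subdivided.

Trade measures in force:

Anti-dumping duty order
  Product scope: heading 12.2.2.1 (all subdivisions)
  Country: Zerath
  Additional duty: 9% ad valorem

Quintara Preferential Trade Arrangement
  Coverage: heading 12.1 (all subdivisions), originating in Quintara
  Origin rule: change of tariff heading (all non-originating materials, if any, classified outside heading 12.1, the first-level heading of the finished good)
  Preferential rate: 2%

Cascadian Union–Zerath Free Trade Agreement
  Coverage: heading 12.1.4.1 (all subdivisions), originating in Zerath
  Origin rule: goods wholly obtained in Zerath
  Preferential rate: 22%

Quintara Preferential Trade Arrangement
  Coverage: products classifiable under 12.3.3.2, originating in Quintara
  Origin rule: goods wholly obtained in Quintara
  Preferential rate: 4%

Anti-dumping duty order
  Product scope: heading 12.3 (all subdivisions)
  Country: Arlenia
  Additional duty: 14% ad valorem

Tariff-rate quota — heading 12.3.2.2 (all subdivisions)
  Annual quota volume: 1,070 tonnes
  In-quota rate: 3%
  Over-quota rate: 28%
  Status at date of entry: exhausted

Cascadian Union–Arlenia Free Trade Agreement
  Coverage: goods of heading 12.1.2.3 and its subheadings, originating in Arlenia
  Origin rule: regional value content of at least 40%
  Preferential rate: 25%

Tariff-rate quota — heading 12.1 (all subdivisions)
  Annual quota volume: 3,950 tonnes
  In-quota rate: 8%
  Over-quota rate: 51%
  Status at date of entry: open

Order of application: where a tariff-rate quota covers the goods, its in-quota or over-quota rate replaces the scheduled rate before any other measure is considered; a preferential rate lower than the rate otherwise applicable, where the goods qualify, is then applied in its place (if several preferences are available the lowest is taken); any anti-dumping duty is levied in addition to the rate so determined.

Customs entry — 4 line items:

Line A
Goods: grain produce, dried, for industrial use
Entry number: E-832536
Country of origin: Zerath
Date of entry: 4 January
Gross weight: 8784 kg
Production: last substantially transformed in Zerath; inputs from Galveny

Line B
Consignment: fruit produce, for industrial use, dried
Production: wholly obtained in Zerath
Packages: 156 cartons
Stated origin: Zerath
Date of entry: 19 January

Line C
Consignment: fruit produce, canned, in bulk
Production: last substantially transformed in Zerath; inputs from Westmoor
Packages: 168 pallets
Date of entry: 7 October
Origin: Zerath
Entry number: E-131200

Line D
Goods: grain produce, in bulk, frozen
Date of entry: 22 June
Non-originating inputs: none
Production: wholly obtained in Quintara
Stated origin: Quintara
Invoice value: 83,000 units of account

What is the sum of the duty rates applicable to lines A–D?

Line A: grain → 12.1; dried → 12.1.4; for industrial use → 12.1.4.1. Scheduled 14%. quota on 12.1 open → in-quota 8%; Zerath agreement on 12.1.4.1: not wholly obtained. → 8%.
Line B: fruit → 12.3; dried → 12.3.3; for industrial use → 12.3.3.1. Scheduled 29%. Zerath agreement on 12.1.4.1: 12.3.3.1 not covered. → 29%.
Line C: fruit → 12.3; canned → 12.3.1; in bulk → 12.3.1.1. Scheduled 6%. Zerath agreement on 12.1.4.1: 12.3.1.1 not covered. → 6%.
Line D: grain → 12.1; frozen → 12.1.3; in bulk → 12.1.3.2. Scheduled 11%. quota on 12.1 open → in-quota 8%; Quintara agreement on 12.1: CTH met → 2% available; Quintara agreement on 12.3.3.2: 12.1.3.2 not covered; preferential 2%. → 2%.
Sum: 8% + 29% + 6% + 2% = 45%.

45%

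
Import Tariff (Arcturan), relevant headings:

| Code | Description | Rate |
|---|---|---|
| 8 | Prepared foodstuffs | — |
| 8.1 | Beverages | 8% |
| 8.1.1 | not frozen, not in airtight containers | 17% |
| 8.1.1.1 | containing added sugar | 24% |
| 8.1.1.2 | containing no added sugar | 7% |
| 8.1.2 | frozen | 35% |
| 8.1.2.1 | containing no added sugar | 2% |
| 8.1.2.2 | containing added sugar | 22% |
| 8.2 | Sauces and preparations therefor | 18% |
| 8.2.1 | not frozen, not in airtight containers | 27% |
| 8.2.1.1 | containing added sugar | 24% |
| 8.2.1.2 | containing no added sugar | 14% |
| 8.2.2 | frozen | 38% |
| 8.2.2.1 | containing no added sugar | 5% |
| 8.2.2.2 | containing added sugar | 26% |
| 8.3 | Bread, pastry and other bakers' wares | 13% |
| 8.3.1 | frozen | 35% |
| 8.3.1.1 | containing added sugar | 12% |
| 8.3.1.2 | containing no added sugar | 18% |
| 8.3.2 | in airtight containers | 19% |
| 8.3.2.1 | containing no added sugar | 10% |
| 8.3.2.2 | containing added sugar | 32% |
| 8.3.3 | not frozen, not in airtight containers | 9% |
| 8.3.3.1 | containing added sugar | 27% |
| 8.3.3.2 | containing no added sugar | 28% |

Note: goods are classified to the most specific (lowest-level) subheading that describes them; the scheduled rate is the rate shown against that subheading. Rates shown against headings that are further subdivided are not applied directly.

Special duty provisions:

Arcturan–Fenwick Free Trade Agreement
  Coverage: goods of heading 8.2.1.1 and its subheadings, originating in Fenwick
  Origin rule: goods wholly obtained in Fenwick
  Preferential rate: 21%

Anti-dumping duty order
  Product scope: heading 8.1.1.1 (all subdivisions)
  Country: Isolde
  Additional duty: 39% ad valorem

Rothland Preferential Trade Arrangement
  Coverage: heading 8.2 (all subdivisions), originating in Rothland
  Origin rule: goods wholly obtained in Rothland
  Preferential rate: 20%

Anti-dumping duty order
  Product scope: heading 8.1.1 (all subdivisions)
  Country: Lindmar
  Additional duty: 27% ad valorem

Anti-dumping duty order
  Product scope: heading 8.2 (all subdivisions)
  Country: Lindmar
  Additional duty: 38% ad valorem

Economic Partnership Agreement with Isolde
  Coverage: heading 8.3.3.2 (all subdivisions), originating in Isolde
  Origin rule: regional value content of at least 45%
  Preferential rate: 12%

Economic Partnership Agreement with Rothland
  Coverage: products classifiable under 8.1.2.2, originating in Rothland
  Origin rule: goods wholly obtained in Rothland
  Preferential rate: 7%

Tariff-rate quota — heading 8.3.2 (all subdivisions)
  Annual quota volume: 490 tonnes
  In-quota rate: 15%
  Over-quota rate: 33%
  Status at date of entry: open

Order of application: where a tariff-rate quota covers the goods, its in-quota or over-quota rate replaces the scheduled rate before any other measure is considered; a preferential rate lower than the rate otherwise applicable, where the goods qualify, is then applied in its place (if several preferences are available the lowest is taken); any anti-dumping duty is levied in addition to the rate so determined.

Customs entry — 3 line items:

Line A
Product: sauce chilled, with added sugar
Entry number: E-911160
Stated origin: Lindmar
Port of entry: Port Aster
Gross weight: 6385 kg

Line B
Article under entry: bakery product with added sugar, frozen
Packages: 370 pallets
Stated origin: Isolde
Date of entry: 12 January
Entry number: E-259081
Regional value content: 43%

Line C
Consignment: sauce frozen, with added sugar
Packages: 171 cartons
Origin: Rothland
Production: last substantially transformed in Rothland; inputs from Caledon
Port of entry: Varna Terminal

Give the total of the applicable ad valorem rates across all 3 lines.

100%

Line A: sauce → 8.2; chilled → 8.2.1; with added sugar → 8.2.1.1. Scheduled 24%. anti-dumping (Lindmar, 8.2): +38%; total 24% + 38% = 62%. → 62%.
Line B: bakery product → 8.3; frozen → 8.3.1; with added sugar → 8.3.1.1. Scheduled 12%. Isolde agreement on 8.3.3.2: 8.3.1.1 not covered. → 12%.
Line C: sauce → 8.2; frozen → 8.2.2; with added sugar → 8.2.2.2. Scheduled 26%. Rothland agreement on 8.2: not wholly obtained; Rothland agreement on 8.1.2.2: 8.2.2.2 not covered. → 26%.
Sum: 62% + 12% + 26% = 100%.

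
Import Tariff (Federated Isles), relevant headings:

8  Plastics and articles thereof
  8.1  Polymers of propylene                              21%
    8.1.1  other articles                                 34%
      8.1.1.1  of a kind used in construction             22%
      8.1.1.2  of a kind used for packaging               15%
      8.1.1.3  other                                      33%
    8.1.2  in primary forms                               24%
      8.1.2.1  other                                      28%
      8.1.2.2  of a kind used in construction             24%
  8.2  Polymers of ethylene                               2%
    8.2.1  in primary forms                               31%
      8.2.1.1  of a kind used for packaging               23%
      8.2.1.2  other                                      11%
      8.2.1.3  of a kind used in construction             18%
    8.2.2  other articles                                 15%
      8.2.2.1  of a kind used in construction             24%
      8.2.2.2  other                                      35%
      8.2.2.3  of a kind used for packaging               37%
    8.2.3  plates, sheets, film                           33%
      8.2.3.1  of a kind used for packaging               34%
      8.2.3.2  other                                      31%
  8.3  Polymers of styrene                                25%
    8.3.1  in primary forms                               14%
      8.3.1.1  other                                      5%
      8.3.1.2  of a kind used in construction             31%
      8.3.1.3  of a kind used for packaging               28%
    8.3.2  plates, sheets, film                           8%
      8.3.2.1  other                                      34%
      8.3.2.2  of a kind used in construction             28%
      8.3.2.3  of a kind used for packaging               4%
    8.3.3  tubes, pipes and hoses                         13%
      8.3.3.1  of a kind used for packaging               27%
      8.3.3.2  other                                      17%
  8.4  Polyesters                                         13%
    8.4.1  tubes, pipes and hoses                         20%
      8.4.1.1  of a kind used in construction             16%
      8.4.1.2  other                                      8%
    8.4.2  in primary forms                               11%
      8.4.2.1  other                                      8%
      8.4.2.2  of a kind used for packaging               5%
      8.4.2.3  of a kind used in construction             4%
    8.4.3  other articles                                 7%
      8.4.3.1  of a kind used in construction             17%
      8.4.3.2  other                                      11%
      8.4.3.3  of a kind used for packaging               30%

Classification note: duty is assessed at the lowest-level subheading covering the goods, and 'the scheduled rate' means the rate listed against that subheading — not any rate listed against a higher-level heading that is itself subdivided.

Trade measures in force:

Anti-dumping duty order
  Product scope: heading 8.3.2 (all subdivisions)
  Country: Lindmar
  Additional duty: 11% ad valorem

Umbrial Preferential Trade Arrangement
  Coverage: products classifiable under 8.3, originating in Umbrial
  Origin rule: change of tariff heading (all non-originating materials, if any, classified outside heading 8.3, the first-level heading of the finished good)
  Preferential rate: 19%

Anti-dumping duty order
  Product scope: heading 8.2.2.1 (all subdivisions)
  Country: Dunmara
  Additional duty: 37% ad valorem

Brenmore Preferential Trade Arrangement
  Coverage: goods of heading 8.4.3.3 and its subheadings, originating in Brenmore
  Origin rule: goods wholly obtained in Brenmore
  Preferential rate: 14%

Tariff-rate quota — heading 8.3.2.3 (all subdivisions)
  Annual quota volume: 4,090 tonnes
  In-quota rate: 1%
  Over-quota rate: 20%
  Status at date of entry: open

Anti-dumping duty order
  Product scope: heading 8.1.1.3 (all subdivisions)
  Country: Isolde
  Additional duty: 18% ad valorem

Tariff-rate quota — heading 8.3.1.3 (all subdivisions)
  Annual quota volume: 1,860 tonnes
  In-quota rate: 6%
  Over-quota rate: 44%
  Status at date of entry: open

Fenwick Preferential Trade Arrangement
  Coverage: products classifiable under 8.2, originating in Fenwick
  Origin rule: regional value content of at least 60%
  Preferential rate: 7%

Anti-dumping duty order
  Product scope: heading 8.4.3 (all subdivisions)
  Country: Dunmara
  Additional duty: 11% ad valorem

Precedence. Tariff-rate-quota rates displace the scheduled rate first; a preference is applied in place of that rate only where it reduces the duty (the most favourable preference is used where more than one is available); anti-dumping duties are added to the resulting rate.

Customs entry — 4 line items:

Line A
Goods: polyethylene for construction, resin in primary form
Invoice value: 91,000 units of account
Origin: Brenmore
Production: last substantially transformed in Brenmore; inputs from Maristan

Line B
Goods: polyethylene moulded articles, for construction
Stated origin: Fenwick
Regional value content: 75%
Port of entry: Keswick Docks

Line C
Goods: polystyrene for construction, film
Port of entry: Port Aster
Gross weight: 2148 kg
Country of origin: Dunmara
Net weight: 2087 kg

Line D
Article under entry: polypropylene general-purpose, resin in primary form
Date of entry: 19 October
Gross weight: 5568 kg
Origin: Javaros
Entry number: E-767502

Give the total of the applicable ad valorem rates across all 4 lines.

Line A: polyethylene → 8.2; resin in primary form → 8.2.1; for construction → 8.2.1.3. Scheduled 18%. Brenmore agreement on 8.4.3.3: 8.2.1.3 not covered. → 18%.
Line B: polyethylene → 8.2; moulded articles → 8.2.2; for construction → 8.2.2.1. Scheduled 24%. Fenwick agreement on 8.2: RVC ≥ 60% → 7% available; preferential 7%. → 7%.
Line C: polystyrene → 8.3; film → 8.3.2; for construction → 8.3.2.2. Scheduled 28%. No special measure applies. → 28%.
Line D: polypropylene → 8.1; resin in primary form → 8.1.2; general-purpose → 8.1.2.1. Scheduled 28%. No special measure applies. → 28%.
Sum: 18% + 7% + 28% + 28% = 81%.

81%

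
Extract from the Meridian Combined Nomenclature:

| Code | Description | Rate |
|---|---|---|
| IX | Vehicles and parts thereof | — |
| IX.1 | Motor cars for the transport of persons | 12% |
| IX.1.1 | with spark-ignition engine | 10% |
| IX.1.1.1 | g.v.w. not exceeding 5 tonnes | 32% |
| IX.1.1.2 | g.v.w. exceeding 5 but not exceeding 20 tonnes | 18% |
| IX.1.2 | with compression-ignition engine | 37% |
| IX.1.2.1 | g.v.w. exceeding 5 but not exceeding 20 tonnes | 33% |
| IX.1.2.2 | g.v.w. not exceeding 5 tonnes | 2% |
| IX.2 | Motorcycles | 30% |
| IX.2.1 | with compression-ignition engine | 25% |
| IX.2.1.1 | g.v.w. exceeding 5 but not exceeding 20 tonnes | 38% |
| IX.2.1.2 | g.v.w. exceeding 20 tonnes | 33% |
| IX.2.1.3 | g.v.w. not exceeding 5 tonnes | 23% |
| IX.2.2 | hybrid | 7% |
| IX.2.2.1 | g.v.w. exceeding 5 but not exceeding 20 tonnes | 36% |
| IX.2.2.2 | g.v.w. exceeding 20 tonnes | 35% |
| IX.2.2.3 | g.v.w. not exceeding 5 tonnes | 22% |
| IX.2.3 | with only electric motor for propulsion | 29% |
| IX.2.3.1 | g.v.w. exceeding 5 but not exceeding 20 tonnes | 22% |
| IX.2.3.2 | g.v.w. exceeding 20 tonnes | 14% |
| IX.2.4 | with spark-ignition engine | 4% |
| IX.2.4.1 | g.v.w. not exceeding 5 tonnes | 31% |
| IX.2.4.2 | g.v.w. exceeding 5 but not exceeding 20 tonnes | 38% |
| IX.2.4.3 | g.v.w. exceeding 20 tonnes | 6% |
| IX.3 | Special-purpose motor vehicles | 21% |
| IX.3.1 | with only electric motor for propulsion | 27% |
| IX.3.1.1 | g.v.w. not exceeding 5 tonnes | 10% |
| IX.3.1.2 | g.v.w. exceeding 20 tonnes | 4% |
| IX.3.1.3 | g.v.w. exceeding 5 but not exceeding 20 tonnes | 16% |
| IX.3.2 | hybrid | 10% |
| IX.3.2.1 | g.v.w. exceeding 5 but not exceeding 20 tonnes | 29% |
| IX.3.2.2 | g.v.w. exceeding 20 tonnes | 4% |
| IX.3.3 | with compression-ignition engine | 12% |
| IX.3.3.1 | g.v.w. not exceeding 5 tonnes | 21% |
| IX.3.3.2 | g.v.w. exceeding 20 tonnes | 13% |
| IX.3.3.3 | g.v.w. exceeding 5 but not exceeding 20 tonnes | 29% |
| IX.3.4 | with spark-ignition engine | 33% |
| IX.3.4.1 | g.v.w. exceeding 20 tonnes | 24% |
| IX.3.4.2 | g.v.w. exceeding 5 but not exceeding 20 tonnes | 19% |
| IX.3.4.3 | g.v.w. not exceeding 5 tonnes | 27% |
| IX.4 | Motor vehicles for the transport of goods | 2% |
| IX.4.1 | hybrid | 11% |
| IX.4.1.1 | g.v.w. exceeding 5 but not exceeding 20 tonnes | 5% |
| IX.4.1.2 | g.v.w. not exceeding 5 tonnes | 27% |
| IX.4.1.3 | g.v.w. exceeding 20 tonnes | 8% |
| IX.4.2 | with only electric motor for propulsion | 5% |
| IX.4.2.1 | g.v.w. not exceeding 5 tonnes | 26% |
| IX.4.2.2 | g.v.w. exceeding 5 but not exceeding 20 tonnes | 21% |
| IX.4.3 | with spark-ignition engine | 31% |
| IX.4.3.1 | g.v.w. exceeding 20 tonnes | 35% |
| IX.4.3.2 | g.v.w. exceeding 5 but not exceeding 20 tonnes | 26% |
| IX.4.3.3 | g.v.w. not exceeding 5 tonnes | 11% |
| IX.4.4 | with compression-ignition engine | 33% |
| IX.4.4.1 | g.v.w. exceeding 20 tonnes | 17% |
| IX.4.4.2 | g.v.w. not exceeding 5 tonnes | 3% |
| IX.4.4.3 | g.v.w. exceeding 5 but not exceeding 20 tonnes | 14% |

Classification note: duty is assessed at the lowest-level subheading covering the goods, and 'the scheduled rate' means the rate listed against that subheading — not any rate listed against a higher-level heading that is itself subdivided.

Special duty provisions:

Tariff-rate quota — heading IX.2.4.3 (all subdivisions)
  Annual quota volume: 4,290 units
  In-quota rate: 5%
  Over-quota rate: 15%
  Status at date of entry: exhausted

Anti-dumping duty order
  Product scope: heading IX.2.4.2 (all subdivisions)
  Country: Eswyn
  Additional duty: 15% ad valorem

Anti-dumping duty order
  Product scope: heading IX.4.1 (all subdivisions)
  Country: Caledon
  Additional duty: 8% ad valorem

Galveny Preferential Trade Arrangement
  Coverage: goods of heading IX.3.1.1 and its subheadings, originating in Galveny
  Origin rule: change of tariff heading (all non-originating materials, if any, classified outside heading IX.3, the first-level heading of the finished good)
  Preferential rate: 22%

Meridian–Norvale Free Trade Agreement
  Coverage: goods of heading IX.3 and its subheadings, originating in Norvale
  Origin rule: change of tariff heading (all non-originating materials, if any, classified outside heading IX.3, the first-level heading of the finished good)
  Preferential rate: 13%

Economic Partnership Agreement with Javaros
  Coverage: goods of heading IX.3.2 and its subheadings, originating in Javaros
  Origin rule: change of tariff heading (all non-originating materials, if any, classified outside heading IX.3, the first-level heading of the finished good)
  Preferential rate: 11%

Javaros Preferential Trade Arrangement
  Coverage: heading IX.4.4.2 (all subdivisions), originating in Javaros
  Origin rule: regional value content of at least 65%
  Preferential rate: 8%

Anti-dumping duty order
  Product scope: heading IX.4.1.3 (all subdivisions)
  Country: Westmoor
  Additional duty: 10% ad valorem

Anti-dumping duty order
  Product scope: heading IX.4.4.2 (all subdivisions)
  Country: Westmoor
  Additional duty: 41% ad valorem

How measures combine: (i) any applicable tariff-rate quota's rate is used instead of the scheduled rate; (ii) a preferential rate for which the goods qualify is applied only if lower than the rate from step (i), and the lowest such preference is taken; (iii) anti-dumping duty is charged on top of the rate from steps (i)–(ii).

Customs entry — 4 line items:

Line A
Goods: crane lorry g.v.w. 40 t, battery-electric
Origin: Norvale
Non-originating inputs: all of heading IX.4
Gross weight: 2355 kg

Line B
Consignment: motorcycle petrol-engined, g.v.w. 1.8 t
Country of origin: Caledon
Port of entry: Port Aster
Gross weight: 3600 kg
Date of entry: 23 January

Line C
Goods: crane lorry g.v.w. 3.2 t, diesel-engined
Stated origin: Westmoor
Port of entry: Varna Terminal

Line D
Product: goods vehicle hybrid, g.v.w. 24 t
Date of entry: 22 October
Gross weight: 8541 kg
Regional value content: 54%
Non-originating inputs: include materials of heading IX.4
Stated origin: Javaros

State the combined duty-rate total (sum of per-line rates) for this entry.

Line A: crane lorry → IX.3; battery-electric → IX.3.1; g.v.w. 40 t → IX.3.1.2. Scheduled 4%. Norvale agreement on IX.3: CTH met → 13% available; preference 13% not lower than 4% → no reduction. → 4%.
Line B: motorcycle → IX.2; petrol-engined → IX.2.4; g.v.w. 1.8 t → IX.2.4.1. Scheduled 31%. No special measure applies. → 31%.
Line C: crane lorry → IX.3; diesel-engined → IX.3.3; g.v.w. 3.2 t → IX.3.3.1. Scheduled 21%. No special measure applies. → 21%.
Line D: goods vehicle → IX.4; hybrid → IX.4.1; g.v.w. 24 t → IX.4.1.3. Scheduled 8%. Javaros agreement on IX.3.2: IX.4.1.3 not covered; Javaros agreement on IX.4.4.2: IX.4.1.3 not covered. → 8%.
Sum: 4% + 31% + 21% + 8% = 64%.

64%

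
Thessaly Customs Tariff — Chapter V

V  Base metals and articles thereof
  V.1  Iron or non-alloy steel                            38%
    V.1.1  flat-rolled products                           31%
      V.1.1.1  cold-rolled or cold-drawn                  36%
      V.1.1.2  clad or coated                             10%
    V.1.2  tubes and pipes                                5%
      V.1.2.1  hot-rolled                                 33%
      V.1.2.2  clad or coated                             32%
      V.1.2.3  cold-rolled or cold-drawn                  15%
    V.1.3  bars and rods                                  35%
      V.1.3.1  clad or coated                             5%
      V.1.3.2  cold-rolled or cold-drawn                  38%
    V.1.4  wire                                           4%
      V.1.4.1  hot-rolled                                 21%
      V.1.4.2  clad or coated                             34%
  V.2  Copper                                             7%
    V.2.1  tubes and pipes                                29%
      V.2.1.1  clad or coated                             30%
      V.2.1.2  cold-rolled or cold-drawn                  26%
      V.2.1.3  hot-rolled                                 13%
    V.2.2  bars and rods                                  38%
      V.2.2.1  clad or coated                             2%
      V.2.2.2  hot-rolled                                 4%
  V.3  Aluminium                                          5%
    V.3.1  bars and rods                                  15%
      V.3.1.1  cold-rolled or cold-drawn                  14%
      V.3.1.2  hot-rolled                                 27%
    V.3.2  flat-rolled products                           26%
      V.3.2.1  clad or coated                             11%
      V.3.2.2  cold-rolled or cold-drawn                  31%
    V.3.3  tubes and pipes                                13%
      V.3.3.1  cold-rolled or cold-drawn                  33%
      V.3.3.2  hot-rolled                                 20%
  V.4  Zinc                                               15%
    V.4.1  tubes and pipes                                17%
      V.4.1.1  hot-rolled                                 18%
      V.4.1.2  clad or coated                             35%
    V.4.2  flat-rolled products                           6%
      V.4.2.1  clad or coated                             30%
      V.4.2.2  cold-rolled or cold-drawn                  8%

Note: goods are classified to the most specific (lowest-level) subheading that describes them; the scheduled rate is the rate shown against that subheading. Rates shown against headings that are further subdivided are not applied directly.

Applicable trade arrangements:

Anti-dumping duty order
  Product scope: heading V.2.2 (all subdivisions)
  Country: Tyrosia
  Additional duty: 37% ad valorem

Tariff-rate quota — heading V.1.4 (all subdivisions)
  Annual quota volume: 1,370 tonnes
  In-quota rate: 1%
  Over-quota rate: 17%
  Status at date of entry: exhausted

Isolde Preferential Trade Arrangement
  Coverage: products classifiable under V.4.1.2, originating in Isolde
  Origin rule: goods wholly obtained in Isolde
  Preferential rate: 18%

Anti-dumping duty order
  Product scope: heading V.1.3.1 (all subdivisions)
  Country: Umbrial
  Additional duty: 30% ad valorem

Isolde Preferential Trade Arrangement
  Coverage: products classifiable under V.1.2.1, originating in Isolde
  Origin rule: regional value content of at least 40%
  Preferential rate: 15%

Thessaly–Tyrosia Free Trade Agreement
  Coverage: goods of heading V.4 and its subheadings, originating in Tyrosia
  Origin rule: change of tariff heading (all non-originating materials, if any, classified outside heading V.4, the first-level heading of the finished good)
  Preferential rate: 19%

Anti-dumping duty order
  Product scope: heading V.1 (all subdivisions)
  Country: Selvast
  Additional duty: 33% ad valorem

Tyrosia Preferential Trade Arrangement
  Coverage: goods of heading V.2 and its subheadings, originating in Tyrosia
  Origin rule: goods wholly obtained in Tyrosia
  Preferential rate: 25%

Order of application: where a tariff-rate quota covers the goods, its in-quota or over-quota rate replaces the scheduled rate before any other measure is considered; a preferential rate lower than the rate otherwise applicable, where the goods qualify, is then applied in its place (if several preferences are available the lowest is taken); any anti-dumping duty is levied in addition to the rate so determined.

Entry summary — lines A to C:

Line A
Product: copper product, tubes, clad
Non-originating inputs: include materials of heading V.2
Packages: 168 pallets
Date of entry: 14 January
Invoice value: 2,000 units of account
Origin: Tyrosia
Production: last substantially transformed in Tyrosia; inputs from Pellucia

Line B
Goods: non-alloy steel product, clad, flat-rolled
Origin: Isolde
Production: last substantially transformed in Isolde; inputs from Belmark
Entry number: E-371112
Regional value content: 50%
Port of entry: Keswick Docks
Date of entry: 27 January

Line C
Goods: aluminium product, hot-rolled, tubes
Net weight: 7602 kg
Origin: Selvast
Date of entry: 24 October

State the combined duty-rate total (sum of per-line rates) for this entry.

60%

Line A: copper → V.2; tubes → V.2.1; clad → V.2.1.1. Scheduled 30%. Tyrosia agreement on V.4: V.2.1.1 not covered; Tyrosia agreement on V.2: not wholly obtained. → 30%.
Line B: non-alloy steel → V.1; flat-rolled → V.1.1; clad → V.1.1.2. Scheduled 10%. Isolde agreement on V.4.1.2: V.1.1.2 not covered; Isolde agreement on V.1.2.1: V.1.1.2 not covered. → 10%.
Line C: aluminium → V.3; tubes → V.3.3; hot-rolled → V.3.3.2. Scheduled 20%. No special measure applies. → 20%.
Sum: 30% + 10% + 20% = 60%.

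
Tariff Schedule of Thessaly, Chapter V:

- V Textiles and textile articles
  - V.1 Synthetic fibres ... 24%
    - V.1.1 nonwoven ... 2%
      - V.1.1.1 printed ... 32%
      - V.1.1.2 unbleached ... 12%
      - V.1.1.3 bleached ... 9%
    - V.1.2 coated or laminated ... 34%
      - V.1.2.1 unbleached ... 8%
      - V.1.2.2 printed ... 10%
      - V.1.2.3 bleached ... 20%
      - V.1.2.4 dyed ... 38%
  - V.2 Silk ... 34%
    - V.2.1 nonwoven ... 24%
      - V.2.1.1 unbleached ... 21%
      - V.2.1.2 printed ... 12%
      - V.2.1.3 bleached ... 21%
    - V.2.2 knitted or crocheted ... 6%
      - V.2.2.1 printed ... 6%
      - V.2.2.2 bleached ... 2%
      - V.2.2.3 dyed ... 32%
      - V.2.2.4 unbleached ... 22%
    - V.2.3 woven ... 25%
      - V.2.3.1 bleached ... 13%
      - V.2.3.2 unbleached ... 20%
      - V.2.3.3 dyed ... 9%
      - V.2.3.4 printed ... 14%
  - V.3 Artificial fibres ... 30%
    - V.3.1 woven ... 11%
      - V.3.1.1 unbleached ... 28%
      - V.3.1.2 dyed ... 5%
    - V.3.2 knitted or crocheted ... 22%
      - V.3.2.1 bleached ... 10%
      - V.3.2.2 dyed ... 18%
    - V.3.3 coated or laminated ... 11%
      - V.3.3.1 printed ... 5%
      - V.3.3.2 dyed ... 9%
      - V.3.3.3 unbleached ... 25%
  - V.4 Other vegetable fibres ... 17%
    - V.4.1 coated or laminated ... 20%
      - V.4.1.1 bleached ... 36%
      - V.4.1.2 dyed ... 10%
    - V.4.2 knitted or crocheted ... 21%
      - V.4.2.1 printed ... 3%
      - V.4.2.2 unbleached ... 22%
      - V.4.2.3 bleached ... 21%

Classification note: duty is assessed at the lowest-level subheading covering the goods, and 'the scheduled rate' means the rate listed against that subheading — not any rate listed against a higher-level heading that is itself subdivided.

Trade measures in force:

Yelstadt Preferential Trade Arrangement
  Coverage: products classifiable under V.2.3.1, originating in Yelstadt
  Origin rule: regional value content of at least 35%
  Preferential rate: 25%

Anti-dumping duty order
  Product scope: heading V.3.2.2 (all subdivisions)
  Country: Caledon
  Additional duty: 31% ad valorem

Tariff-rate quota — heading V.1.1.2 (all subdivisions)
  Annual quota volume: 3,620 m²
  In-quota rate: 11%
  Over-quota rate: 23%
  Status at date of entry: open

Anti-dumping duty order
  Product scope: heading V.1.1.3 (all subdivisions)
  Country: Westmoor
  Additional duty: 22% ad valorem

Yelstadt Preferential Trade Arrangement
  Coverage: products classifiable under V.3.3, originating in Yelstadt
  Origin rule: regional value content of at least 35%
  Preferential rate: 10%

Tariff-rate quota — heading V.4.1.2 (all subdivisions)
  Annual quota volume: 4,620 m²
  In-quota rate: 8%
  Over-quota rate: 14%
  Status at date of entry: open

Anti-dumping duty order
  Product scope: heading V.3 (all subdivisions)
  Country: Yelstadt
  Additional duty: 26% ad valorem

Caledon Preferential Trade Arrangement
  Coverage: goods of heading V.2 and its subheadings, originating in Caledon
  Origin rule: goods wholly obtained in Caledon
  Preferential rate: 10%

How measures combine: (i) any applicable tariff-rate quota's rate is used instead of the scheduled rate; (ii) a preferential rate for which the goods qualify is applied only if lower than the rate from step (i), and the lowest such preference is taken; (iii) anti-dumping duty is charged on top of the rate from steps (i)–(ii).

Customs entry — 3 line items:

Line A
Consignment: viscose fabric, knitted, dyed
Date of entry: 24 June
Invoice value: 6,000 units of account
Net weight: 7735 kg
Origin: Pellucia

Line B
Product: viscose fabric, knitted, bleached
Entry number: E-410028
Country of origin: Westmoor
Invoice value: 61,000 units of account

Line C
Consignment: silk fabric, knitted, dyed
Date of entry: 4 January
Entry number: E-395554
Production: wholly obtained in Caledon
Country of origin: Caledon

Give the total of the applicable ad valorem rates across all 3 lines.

38%

Line A: viscose → V.3; knitted → V.3.2; dyed → V.3.2.2. Scheduled 18%. No special measure applies. → 18%.
Line B: viscose → V.3; knitted → V.3.2; bleached → V.3.2.1. Scheduled 10%. No special measure applies. → 10%.
Line C: silk → V.2; knitted → V.2.2; dyed → V.2.2.3. Scheduled 32%. Caledon agreement on V.2: wholly obtained → 10% available; preferential 10%. → 10%.
Sum: 18% + 10% + 10% = 38%.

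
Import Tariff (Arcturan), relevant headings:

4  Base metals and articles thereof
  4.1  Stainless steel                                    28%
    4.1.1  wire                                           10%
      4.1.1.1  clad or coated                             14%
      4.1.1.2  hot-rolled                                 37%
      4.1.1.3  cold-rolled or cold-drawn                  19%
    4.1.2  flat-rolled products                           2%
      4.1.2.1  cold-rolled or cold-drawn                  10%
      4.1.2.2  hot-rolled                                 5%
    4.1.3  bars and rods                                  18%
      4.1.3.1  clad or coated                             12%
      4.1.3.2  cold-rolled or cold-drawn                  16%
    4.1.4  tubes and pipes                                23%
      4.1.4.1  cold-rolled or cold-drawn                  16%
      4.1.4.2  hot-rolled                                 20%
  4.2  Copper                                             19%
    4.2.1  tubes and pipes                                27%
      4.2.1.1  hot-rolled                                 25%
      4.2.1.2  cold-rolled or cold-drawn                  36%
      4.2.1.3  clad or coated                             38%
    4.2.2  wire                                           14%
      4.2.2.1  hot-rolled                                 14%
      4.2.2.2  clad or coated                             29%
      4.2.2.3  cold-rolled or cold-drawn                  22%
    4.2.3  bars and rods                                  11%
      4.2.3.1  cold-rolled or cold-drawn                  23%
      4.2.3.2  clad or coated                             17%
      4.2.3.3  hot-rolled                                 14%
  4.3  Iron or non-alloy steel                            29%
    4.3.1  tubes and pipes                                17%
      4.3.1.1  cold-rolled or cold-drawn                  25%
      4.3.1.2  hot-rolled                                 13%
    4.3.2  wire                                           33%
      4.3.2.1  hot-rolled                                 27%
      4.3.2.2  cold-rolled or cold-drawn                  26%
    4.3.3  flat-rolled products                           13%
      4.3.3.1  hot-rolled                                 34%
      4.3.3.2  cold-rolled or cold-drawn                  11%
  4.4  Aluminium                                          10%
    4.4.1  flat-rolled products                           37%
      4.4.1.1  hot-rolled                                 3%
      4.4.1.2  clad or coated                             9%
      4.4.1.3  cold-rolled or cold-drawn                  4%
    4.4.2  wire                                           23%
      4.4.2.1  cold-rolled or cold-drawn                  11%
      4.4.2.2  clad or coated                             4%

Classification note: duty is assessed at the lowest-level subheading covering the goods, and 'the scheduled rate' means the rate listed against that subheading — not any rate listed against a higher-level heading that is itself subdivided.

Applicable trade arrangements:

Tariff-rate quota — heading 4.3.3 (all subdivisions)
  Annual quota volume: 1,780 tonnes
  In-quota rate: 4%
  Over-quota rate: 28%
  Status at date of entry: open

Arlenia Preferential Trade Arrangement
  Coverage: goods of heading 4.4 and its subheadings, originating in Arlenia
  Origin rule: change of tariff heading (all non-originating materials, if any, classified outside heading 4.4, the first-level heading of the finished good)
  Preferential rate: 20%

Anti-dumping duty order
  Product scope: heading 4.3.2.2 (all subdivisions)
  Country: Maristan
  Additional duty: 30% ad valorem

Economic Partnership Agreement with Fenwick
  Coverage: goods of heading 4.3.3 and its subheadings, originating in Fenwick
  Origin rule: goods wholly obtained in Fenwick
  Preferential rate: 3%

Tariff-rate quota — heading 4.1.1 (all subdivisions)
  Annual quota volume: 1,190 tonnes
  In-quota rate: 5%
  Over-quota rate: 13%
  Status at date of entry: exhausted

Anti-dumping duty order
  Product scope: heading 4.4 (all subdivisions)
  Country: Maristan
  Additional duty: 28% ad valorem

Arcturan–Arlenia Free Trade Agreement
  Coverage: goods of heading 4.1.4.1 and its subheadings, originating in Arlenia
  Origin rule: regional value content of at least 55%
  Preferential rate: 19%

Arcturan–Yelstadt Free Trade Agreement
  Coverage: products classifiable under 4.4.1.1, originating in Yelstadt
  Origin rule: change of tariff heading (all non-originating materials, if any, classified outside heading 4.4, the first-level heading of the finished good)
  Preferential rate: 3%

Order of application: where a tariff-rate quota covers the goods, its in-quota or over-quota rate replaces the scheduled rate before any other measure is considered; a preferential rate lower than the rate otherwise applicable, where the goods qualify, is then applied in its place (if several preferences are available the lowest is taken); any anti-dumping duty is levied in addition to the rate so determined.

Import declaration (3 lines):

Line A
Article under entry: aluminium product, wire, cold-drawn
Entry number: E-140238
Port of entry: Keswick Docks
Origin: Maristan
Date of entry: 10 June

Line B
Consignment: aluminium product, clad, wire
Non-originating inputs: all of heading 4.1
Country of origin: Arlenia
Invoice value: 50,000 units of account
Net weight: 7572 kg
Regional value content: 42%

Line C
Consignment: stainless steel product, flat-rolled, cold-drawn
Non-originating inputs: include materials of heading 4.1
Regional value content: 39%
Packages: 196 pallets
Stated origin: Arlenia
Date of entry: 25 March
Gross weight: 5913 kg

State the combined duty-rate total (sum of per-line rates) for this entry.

Line A: aluminium → 4.4; wire → 4.4.2; cold-drawn → 4.4.2.1. Scheduled 11%. anti-dumping (Maristan, 4.4): +28%; total 11% + 28% = 39%. → 39%.
Line B: aluminium → 4.4; wire → 4.4.2; clad → 4.4.2.2. Scheduled 4%. Arlenia agreement on 4.4: CTH met → 20% available; Arlenia agreement on 4.1.4.1: 4.4.2.2 not covered; preference 20% not lower than 4% → no reduction. → 4%.
Line C: stainless steel → 4.1; flat-rolled → 4.1.2; cold-drawn → 4.1.2.1. Scheduled 10%. Arlenia agreement on 4.4: 4.1.2.1 not covered; Arlenia agreement on 4.1.4.1: 4.1.2.1 not covered. → 10%.
Sum: 39% + 4% + 10% = 53%.

53%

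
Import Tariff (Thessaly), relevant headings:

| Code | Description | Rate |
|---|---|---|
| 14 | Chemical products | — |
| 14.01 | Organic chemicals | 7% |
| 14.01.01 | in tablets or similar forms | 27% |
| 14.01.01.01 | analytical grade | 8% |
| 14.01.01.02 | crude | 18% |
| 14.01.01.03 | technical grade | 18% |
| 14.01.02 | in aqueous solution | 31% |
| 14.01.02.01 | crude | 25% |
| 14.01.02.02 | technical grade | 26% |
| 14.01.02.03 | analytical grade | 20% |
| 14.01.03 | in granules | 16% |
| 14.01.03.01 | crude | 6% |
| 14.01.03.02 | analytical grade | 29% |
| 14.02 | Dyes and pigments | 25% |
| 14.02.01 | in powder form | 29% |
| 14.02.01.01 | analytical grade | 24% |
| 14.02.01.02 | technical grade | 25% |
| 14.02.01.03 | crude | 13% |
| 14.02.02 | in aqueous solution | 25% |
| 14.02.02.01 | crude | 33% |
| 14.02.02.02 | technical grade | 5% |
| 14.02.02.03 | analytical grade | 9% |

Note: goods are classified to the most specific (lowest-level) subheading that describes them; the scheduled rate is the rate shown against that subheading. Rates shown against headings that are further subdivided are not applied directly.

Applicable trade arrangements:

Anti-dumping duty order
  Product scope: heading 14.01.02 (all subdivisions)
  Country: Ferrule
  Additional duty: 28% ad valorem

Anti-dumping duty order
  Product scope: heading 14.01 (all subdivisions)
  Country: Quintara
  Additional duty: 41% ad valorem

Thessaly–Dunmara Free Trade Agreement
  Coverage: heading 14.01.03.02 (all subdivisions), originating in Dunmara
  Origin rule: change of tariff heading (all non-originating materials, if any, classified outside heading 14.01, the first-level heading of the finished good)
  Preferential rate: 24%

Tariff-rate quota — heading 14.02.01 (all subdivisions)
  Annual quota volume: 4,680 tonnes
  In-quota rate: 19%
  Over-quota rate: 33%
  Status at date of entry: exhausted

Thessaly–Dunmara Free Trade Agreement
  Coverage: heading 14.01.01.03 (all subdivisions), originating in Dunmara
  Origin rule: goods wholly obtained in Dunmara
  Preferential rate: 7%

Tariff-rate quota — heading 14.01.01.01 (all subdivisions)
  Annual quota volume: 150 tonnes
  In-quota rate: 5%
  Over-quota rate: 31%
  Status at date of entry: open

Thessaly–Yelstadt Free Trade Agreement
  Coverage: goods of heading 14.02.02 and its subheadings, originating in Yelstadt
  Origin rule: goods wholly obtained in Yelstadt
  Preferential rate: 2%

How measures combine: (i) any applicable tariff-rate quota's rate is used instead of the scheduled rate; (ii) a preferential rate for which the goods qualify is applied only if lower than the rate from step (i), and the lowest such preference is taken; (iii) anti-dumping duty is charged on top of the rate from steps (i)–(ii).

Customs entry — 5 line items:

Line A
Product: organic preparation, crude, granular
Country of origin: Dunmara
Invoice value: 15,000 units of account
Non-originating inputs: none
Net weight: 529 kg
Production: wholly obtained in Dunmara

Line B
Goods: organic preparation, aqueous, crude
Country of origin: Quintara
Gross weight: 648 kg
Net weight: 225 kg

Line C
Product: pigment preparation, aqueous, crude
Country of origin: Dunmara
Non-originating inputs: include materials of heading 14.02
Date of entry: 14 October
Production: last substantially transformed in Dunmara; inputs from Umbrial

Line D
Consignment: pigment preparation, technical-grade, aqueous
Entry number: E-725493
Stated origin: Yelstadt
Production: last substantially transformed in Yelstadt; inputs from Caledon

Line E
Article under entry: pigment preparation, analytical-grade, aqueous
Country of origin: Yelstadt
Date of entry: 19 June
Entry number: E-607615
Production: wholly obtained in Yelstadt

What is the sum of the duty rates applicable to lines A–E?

112%

Line A: organic → 14.01; granular → 14.01.03; crude → 14.01.03.01. Scheduled 6%. Dunmara agreement on 14.01.03.02: 14.01.03.01 not covered; Dunmara agreement on 14.01.01.03: 14.01.03.01 not covered. → 6%.
Line B: organic → 14.01; aqueous → 14.01.02; crude → 14.01.02.01. Scheduled 25%. anti-dumping (Quintara, 14.01): +41%; total 25% + 41% = 66%. → 66%.
Line C: pigment → 14.02; aqueous → 14.02.02; crude → 14.02.02.01. Scheduled 33%. Dunmara agreement on 14.01.03.02: 14.02.02.01 not covered; Dunmara agreement on 14.01.01.03: 14.02.02.01 not covered. → 33%.
Line D: pigment → 14.02; aqueous → 14.02.02; technical-grade → 14.02.02.02. Scheduled 5%. Yelstadt agreement on 14.02.02: not wholly obtained. → 5%.
Line E: pigment → 14.02; aqueous → 14.02.02; analytical-grade → 14.02.02.03. Scheduled 9%. Yelstadt agreement on 14.02.02: wholly obtained → 2% available; preferential 2%. → 2%.
Sum: 6% + 66% + 33% + 5% + 2% = 112%.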